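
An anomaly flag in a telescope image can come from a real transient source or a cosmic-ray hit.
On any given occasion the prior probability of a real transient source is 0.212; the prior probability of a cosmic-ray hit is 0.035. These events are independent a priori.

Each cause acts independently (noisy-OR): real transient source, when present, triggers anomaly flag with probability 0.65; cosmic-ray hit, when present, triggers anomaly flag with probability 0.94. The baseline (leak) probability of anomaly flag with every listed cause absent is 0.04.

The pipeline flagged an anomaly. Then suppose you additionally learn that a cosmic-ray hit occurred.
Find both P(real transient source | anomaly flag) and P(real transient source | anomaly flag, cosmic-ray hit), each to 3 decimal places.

P(real transient source | anomaly flag) ≈ 0.717; P(real transient source | anomaly flag, cosmic-ray hit) ≈ 0.219

Under noisy-OR, P(anomaly flag | causes) = 1 − (1−0.04)·∏(1−qᵢ) over the active causes.
P(anomaly flag) = 0.04×0.788×0.965 + 0.9424×0.788×0.035 + 0.664×0.212×0.965 + 0.97984×0.212×0.035 = 0.030417 + 0.025991 + 0.135841 + 0.007270 = 0.199519
Of this, 0.143111 comes from 0.135841 + 0.007270 (the real transient source=true cases).
So P(real transient source | anomaly flag) = 0.143111/0.199519 ≈ 0.717.

With the extra evidence:
Weight on real transient source=true, given the evidence: 0.97984×0.212 = 0.207726
The normalizing constant is 0.9424×0.788 + 0.97984×0.212 = 0.950337
Posterior = 0.207726 / 0.950337 ≈ 0.219
— cosmic-ray hit explains away the evidence for real transient source.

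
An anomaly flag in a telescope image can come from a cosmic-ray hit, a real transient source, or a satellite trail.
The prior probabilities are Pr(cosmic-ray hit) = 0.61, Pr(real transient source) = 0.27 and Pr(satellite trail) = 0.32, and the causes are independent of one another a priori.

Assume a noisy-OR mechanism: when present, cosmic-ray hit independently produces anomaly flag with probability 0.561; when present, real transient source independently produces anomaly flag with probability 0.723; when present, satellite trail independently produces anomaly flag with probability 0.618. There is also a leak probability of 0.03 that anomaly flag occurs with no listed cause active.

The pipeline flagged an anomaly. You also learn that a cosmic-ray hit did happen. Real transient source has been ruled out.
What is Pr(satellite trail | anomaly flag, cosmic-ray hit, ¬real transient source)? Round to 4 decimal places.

Pr(satellite trail | anomaly flag, cosmic-ray hit, ¬real transient source) ≈ 0.4070

Under noisy-OR, P(anomaly flag | causes) = 1 − (1−0.03)·∏(1−qᵢ) over the active causes.
By total probability over both values of satellite trail:
  P(anomaly flag | cosmic-ray hit, ¬real transient source) = 0.57417·0.68 + 0.837333·0.32
        = 0.390436 + 0.267947 = 0.658383
Keeping only the satellite trail-present terms gives 0.267947, so
  P(satellite trail | anomaly flag, cosmic-ray hit, ¬real transient source) = 0.267947 / 0.658383 ≈ 0.4070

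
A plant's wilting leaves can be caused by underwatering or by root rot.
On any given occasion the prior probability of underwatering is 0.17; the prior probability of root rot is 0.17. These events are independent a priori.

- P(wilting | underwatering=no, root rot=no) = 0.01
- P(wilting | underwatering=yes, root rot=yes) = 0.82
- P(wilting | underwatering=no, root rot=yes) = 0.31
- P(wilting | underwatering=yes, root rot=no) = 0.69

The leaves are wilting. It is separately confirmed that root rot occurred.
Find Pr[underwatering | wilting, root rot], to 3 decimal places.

Sum P(wilting|·) weighted by the priors over both values of underwatering:
  P(wilting | root rot) = 0.31*0.83 + 0.82*0.17
        = 0.257300 + 0.139400 = 0.396700
Configurations with underwatering contribute 0.139400, so
  P(underwatering | wilting, root rot) = 0.139400 / 0.396700 ≈ 0.351

Pr[underwatering | wilting, root rot] ≈ 0.351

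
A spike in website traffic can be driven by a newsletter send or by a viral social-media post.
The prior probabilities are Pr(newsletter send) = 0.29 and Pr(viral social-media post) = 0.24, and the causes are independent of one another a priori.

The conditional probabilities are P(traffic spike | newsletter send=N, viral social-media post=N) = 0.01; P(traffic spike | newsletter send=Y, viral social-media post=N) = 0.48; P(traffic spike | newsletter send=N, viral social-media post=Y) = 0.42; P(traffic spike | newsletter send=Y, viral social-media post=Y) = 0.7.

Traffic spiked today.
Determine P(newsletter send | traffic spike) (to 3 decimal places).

P(newsletter send | traffic spike) ≈ 0.668

For the numerator, keep only newsletter send=true terms: 0.105792 + 0.048720 = 0.154512
The normalizing constant is 0.01·0.71·0.76 + 0.42·0.71·0.24 + 0.48·0.29·0.76 + 0.7·0.29·0.24 = 0.231476
P(newsletter send | traffic spike) = 0.154512/0.231476 ≈ 0.668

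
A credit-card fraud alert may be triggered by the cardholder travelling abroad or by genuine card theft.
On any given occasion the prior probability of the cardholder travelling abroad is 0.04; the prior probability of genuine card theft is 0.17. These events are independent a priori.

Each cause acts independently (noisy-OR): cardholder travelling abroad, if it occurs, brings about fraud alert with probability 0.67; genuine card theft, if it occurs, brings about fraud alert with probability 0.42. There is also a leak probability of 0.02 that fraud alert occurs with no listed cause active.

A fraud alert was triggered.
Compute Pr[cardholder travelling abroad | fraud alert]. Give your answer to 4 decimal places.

Pr[cardholder travelling abroad | fraud alert] ≈ 0.2447

Under noisy-OR, P(fraud alert | causes) = 1 − (1−0.02)·∏(1−qᵢ) over the active causes.
P(fraud alert) = 0.02×0.96×0.83 + 0.4316×0.96×0.17 + 0.6766×0.04×0.83 + 0.812428×0.04×0.17 = 0.015936 + 0.070437 + 0.022463 + 0.005525 = 0.114361
Of this, 0.027988 comes from 0.022463 + 0.005525 (the cardholder travelling abroad=true cases).
Hence the posterior is 0.027988/0.114361 ≈ 0.2447.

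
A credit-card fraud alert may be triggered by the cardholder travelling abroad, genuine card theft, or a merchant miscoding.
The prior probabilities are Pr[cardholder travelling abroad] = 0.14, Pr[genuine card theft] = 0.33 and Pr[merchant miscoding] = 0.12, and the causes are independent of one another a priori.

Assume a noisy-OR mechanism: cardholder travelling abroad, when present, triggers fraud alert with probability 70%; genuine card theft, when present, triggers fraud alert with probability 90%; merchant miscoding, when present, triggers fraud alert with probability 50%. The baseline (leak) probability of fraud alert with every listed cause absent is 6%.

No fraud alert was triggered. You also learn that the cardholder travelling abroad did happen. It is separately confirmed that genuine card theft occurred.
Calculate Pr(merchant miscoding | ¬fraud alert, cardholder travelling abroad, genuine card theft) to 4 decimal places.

Under noisy-OR, P(fraud alert | causes) = 1 − (1−0.06)·∏(1−qᵢ) over the active causes.
Weight on merchant miscoding=true, given the evidence: 0.0141×0.12 = 0.001692
Normalizer over all consistent configurations: 0.0282×0.88 + 0.0141×0.12 = 0.026508
P(merchant miscoding | ¬fraud alert, cardholder travelling abroad, genuine card theft) = 0.001692/0.026508 ≈ 0.0638

Pr(merchant miscoding | ¬fraud alert, cardholder travelling abroad, genuine card theft) ≈ 0.0638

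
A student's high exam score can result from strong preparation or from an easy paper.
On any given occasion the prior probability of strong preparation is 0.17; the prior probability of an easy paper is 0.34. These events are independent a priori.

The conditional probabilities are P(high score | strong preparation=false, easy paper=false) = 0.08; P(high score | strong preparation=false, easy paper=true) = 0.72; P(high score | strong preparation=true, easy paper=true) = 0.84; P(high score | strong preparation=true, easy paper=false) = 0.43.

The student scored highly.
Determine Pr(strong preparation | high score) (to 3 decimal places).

Pr(strong preparation | high score) ≈ 0.282

For the numerator, keep only strong preparation=true terms: 0.048246 + 0.048552 = 0.096798
The normalizing constant is 0.08·0.83·0.66 + 0.72·0.83·0.34 + 0.43·0.17·0.66 + 0.84·0.17·0.34 = 0.343806
Posterior = 0.096798 / 0.343806 ≈ 0.282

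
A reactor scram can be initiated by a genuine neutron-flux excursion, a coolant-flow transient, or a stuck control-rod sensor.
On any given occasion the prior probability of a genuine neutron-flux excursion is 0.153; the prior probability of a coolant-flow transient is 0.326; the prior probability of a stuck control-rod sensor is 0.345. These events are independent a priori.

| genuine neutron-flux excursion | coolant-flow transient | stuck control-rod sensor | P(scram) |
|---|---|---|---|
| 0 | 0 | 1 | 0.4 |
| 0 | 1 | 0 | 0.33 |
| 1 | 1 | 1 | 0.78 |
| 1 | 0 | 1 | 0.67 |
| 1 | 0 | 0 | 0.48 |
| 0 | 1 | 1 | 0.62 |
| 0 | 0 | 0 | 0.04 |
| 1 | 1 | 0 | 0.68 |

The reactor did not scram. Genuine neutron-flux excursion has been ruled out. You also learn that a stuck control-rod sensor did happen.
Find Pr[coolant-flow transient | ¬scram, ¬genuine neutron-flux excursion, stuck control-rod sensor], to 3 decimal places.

Numerator (weight on configurations with coolant-flow transient): 0.38·0.326 = 0.123880
Denominator P(¬scram | ¬genuine neutron-flux excursion, stuck control-rod sensor): 0.6·0.674 + 0.38·0.326 = 0.528280
P(coolant-flow transient | ¬scram, ¬genuine neutron-flux excursion, stuck control-rod sensor) = 0.123880/0.528280 ≈ 0.234

Pr[coolant-flow transient | ¬scram, ¬genuine neutron-flux excursion, stuck control-rod sensor] ≈ 0.234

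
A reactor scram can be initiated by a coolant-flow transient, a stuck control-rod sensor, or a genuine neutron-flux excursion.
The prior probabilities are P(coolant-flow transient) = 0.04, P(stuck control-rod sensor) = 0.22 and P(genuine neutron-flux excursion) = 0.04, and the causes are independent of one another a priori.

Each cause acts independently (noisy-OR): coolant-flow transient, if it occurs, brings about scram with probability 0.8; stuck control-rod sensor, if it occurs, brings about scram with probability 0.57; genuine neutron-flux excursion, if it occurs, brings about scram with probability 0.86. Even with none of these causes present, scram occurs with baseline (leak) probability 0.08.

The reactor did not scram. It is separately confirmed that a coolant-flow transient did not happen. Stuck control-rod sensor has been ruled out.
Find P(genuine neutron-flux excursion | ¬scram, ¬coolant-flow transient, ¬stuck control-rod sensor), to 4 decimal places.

Under noisy-OR, P(scram | causes) = 1 − (1−0.08)·∏(1−qᵢ) over the active causes.
Weight on genuine neutron-flux excursion=true, given the evidence: 0.1288*0.04 = 0.005152
Normalizer over all consistent configurations: 0.92*0.96 + 0.1288*0.04 = 0.888352
P(genuine neutron-flux excursion | ¬scram, ¬coolant-flow transient, ¬stuck control-rod sensor) = 0.005152/0.888352 ≈ 0.0058

P(genuine neutron-flux excursion | ¬scram, ¬coolant-flow transient, ¬stuck control-rod sensor) ≈ 0.0058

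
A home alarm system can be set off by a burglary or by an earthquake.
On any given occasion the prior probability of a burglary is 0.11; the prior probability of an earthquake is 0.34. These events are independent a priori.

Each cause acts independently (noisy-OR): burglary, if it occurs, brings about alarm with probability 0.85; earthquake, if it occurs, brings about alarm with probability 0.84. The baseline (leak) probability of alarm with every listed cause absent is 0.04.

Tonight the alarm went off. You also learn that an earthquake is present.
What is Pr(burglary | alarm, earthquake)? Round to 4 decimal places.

Pr(burglary | alarm, earthquake) ≈ 0.1248

Under noisy-OR, P(alarm | causes) = 1 − (1−0.04)·∏(1−qᵢ) over the active causes.
Numerator (weight on configurations with burglary): 0.97696×0.11 = 0.107466
Normalizer over all consistent configurations: 0.8464×0.89 + 0.97696×0.11 = 0.860762
Posterior = 0.107466 / 0.860762 ≈ 0.1248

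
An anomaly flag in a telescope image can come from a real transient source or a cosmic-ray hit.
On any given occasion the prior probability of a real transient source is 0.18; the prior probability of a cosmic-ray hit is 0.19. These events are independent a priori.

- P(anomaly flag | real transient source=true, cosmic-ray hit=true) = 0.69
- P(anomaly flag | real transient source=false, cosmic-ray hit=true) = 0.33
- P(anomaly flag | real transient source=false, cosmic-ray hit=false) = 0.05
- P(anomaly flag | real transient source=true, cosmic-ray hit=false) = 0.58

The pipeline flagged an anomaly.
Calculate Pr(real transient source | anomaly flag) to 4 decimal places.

Sum P(anomaly flag|·) weighted by the priors over the 4 (real transient source, cosmic-ray hit) configurations:
  P(anomaly flag) = 0.05*0.82*0.81 + 0.33*0.82*0.19 + 0.58*0.18*0.81 + 0.69*0.18*0.19
        = 0.033210 + 0.051414 + 0.084564 + 0.023598 = 0.192786
Keeping only the real transient source-present terms gives 0.108162, so
  P(real transient source | anomaly flag) = 0.108162 / 0.192786 ≈ 0.5610

Pr(real transient source | anomaly flag) ≈ 0.5610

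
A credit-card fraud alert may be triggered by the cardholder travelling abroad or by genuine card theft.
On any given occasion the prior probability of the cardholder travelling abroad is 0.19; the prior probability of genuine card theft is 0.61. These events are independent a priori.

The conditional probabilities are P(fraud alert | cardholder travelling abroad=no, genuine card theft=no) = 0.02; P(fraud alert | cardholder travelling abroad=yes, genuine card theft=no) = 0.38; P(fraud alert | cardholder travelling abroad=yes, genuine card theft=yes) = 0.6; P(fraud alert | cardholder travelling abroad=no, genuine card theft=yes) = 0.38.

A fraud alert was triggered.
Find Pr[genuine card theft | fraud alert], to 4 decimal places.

Pr[genuine card theft | fraud alert] ≈ 0.8818

Sum P(fraud alert|·) weighted by the priors over the 4 (cardholder travelling abroad, genuine card theft) configurations:
  P(fraud alert) = 0.02×0.81×0.39 + 0.38×0.81×0.61 + 0.38×0.19×0.39 + 0.6×0.19×0.61
        = 0.006318 + 0.187758 + 0.028158 + 0.069540 = 0.291774
Keeping only the genuine card theft-present terms gives 0.257298, so
  P(genuine card theft | fraud alert) = 0.257298 / 0.291774 ≈ 0.8818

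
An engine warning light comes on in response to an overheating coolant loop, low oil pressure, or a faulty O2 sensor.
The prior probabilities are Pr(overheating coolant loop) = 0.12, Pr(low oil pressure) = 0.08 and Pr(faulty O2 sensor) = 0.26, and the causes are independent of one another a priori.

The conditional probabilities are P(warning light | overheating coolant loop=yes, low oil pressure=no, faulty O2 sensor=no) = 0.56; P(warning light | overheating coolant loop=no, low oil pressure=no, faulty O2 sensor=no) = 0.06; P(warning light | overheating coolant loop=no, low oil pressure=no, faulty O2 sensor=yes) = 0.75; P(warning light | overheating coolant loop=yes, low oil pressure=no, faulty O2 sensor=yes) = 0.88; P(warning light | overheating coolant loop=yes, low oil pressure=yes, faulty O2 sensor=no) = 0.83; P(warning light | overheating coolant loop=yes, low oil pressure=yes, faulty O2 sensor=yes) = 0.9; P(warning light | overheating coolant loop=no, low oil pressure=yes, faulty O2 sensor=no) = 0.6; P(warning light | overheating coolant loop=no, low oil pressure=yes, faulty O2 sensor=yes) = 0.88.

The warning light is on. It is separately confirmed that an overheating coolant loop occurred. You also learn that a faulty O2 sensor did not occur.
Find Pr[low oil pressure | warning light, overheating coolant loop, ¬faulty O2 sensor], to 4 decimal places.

P(warning light | overheating coolant loop, ¬faulty O2 sensor) = 0.56*0.92 + 0.83*0.08 = 0.515200 + 0.066400 = 0.581600
Restricting to configurations with low oil pressure present: 0.83*0.08 = 0.066400.
So P(low oil pressure | warning light, overheating coolant loop, ¬faulty O2 sensor) = 0.066400/0.581600 ≈ 0.1142.

Pr[low oil pressure | warning light, overheating coolant loop, ¬faulty O2 sensor] ≈ 0.1142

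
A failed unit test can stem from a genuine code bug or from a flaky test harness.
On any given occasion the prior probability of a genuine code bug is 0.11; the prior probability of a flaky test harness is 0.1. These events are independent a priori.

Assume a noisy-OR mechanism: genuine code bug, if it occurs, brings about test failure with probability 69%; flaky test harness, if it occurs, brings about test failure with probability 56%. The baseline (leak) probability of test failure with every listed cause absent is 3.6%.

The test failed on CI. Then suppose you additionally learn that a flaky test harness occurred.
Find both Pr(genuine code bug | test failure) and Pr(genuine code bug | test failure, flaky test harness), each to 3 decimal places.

Under noisy-OR, P(test failure | causes) = 1 − (1−0.036)·∏(1−qᵢ) over the active causes.
Numerator (weight on configurations with genuine code bug): 0.069415 + 0.009554 = 0.078969
Normalizer over all consistent configurations: 0.036*0.89*0.9 + 0.57584*0.89*0.1 + 0.70116*0.11*0.9 + 0.86851*0.11*0.1 = 0.159055
P(genuine code bug | test failure) = 0.078969/0.159055 ≈ 0.496

Now condition on the additional information:
P(test failure | flaky test harness) = 0.57584×0.89 + 0.86851×0.11 = 0.512498 + 0.095536 = 0.608034
Of this, 0.095536 comes from 0.86851×0.11 (the genuine code bug=true cases).
P(genuine code bug | test failure, flaky test harness) = 0.095536 / 0.608034 ≈ 0.157
The drop from 0.496 to 0.157 is the explaining-away (discounting) effect.

Pr(genuine code bug | test failure) ≈ 0.496; Pr(genuine code bug | test failure, flaky test harness) ≈ 0.157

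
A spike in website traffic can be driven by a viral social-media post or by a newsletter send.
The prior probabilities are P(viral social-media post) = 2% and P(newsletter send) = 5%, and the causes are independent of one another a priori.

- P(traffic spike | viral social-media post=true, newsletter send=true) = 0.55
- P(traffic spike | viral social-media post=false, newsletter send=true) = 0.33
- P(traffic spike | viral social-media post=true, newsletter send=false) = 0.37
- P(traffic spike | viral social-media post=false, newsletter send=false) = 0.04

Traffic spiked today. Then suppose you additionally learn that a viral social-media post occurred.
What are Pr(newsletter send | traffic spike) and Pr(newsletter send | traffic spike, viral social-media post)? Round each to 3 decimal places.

P(traffic spike) = 0.04×0.98×0.95 + 0.33×0.98×0.05 + 0.37×0.02×0.95 + 0.55×0.02×0.05 = 0.037240 + 0.016170 + 0.007030 + 0.000550 = 0.060990
Of this, 0.016720 comes from 0.016170 + 0.000550 (the newsletter send=true cases).
Hence the posterior is 0.016720/0.060990 ≈ 0.274.

With the extra evidence:
Numerator (weight on configurations with newsletter send): 0.55*0.05 = 0.027500
Denominator P(traffic spike | viral social-media post): 0.37*0.95 + 0.55*0.05 = 0.379000
Posterior = 0.027500 / 0.379000 ≈ 0.073
The drop from 0.274 to 0.073 is the explaining-away (discounting) effect.

Pr(newsletter send | traffic spike) ≈ 0.274; Pr(newsletter send | traffic spike, viral social-media post) ≈ 0.073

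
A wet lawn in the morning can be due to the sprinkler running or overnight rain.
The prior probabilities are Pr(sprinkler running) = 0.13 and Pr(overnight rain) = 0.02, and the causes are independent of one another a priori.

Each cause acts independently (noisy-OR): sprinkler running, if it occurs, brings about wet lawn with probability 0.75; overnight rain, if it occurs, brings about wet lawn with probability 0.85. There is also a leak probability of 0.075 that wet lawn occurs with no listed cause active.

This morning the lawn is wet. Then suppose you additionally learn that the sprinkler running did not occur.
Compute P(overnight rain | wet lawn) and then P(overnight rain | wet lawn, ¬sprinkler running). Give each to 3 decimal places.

P(overnight rain | wet lawn) ≈ 0.098; P(overnight rain | wet lawn, ¬sprinkler running) ≈ 0.190

Under noisy-OR, P(wet lawn | causes) = 1 − (1−0.075)·∏(1−qᵢ) over the active causes.
P(wet lawn) = 0.075*0.87*0.98 + 0.86125*0.87*0.02 + 0.76875*0.13*0.98 + 0.965313*0.13*0.02 = 0.063945 + 0.014986 + 0.097939 + 0.002510 = 0.179380
Restricting to configurations with overnight rain present: 0.014986 + 0.002510 = 0.017496.
So P(overnight rain | wet lawn) = 0.017496/0.179380 ≈ 0.098.

With the extra evidence:
Sum P(wet lawn|·) weighted by the priors over both values of overnight rain:
  P(wet lawn | ¬sprinkler running) = 0.075*0.98 + 0.86125*0.02
        = 0.073500 + 0.017225 = 0.090725
The terms with overnight rain present sum to 0.017225, so
  P(overnight rain | wet lawn, ¬sprinkler running) = 0.017225 / 0.090725 ≈ 0.190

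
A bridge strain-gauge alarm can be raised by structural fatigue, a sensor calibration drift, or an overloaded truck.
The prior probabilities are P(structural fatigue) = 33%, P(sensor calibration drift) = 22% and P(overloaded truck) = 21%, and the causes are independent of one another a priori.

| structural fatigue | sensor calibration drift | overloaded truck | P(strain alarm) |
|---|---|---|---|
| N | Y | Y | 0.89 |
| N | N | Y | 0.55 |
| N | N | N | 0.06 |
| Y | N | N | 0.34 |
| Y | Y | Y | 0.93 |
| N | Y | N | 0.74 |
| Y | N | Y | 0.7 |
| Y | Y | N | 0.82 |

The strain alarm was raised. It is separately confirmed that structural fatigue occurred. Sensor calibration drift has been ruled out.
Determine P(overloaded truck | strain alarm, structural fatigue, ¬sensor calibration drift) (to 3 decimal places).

Weight on overloaded truck=true, given the evidence: 0.7·0.21 = 0.147000
The normalizing constant is 0.34·0.79 + 0.7·0.21 = 0.415600
Posterior = 0.147000 / 0.415600 ≈ 0.354

P(overloaded truck | strain alarm, structural fatigue, ¬sensor calibration drift) ≈ 0.354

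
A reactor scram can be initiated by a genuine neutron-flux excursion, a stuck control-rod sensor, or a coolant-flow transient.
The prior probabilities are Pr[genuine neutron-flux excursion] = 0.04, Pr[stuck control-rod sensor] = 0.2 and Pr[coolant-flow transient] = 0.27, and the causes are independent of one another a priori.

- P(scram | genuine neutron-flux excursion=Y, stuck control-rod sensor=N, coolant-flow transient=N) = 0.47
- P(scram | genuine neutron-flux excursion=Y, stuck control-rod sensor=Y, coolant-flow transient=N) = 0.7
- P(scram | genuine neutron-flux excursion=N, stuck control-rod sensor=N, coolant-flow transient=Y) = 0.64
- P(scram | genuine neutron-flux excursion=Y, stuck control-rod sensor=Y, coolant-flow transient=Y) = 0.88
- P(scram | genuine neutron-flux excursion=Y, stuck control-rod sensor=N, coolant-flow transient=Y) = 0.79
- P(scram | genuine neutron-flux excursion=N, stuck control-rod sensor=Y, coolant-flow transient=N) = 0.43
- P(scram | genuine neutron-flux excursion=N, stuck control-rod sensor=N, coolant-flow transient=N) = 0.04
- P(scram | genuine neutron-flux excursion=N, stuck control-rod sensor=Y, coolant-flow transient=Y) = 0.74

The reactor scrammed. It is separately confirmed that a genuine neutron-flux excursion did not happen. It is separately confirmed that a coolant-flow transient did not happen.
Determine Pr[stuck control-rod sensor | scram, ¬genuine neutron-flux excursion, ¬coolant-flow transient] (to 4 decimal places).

P(scram | ¬genuine neutron-flux excursion, ¬coolant-flow transient) = 0.04*0.8 + 0.43*0.2 = 0.032000 + 0.086000 = 0.118000
Restricting to configurations with stuck control-rod sensor present: 0.43*0.2 = 0.086000.
Hence the posterior is 0.086000/0.118000 ≈ 0.7288.

Pr[stuck control-rod sensor | scram, ¬genuine neutron-flux excursion, ¬coolant-flow transient] ≈ 0.7288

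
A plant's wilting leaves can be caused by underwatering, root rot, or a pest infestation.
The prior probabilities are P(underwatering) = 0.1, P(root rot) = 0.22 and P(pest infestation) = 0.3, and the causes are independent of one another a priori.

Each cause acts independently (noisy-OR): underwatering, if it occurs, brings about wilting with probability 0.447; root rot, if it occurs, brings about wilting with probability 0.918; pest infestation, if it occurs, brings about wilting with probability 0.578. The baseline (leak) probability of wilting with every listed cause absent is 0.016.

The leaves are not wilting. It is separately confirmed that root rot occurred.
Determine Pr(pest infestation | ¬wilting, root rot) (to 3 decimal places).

Under noisy-OR, P(wilting | causes) = 1 − (1−0.016)·∏(1−qᵢ) over the active causes.
By total probability over the 4 (underwatering, pest infestation) configurations:
  P(¬wilting | root rot) = 0.080688·0.9·0.7 + 0.03405·0.9·0.3 + 0.04462·0.1·0.7 + 0.01883·0.1·0.3
        = 0.050833 + 0.009193 + 0.003123 + 0.000565 = 0.063714
Configurations with pest infestation contribute 0.009758, so
  P(pest infestation | ¬wilting, root rot) = 0.009758 / 0.063714 ≈ 0.153

Pr(pest infestation | ¬wilting, root rot) ≈ 0.153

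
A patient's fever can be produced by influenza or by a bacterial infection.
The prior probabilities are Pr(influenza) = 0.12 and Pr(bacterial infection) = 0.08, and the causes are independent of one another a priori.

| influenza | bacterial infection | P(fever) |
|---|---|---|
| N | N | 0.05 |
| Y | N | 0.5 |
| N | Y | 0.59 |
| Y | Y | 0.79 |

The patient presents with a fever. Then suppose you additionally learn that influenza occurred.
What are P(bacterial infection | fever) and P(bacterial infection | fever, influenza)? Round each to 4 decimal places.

By total probability over the 4 (influenza, bacterial infection) configurations:
  P(fever) = 0.05·0.88·0.92 + 0.59·0.88·0.08 + 0.5·0.12·0.92 + 0.79·0.12·0.08
        = 0.040480 + 0.041536 + 0.055200 + 0.007584 = 0.144800
Configurations with bacterial infection contribute 0.049120, so
  P(bacterial infection | fever) = 0.049120 / 0.144800 ≈ 0.3392

Now also conditioning on influenza=true:
Enumerate both values of bacterial infection and weight by the priors:
  P(fever | influenza) = 0.5·0.92 + 0.79·0.08
        = 0.460000 + 0.063200 = 0.523200
Keeping only the bacterial infection-present terms gives 0.063200, so
  P(bacterial infection | fever, influenza) = 0.063200 / 0.523200 ≈ 0.1208

P(bacterial infection | fever) ≈ 0.3392; P(bacterial infection | fever, influenza) ≈ 0.1208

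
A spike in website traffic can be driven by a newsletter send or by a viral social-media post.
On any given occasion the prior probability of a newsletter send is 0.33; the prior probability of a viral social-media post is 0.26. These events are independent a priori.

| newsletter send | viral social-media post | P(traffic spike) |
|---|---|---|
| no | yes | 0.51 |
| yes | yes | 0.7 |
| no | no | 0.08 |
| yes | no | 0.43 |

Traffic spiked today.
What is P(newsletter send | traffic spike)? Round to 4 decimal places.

P(newsletter send | traffic spike) ≈ 0.5623

Numerator (weight on configurations with newsletter send): 0.105006 + 0.060060 = 0.165066
Normalizer over all consistent configurations: 0.08×0.67×0.74 + 0.51×0.67×0.26 + 0.43×0.33×0.74 + 0.7×0.33×0.26 = 0.293572
Posterior = 0.165066 / 0.293572 ≈ 0.5623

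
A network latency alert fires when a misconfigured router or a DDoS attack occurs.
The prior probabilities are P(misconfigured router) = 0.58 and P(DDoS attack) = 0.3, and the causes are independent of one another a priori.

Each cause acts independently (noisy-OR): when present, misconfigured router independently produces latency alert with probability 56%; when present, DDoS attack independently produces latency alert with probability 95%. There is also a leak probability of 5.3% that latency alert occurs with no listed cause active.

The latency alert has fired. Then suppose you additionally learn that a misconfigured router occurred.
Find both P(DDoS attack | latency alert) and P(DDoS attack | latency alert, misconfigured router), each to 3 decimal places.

Under noisy-OR, P(latency alert | causes) = 1 − (1−0.053)·∏(1−qᵢ) over the active causes.
Enumerate the 4 (misconfigured router, DDoS attack) configurations and weight by the priors:
  P(latency alert) = 0.053*0.42*0.7 + 0.95265*0.42*0.3 + 0.58332*0.58*0.7 + 0.979166*0.58*0.3
        = 0.015582 + 0.120034 + 0.236828 + 0.170375 = 0.542819
The terms with DDoS attack present sum to 0.290409, so
  P(DDoS attack | latency alert) = 0.290409 / 0.542819 ≈ 0.535

Now also conditioning on misconfigured router=true:
P(latency alert | misconfigured router) = 0.58332×0.7 + 0.979166×0.3 = 0.408324 + 0.293750 = 0.702074
Of this, 0.293750 comes from 0.979166×0.3 (the DDoS attack=true cases).
Hence the posterior is 0.293750/0.702074 ≈ 0.418.
Conditioning on misconfigured router lowers the posterior on DDoS attack: the classic explaining-away effect in a common-effect structure.

P(DDoS attack | latency alert) ≈ 0.535; P(DDoS attack | latency alert, misconfigured router) ≈ 0.418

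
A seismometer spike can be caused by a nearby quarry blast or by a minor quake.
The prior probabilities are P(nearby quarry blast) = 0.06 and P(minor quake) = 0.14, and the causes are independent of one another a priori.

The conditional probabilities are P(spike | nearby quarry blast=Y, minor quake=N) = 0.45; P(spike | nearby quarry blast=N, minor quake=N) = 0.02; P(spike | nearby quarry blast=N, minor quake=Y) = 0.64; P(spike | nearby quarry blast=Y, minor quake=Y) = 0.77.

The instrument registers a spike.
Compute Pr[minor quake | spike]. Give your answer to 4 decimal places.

Pr[minor quake | spike] ≈ 0.6972

For the numerator, keep only minor quake=true terms: 0.084224 + 0.006468 = 0.090692
The normalizing constant is 0.02*0.94*0.86 + 0.64*0.94*0.14 + 0.45*0.06*0.86 + 0.77*0.06*0.14 = 0.130080
P(minor quake | spike) = 0.090692/0.130080 ≈ 0.6972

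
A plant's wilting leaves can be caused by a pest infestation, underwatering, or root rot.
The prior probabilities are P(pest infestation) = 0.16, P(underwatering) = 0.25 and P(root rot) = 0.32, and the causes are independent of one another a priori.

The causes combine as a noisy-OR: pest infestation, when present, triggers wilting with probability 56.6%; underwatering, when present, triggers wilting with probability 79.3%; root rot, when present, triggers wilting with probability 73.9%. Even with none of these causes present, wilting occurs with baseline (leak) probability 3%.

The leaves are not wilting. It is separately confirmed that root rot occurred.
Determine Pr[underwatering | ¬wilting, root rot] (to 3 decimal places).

Pr[underwatering | ¬wilting, root rot] ≈ 0.065

Under noisy-OR, P(wilting | causes) = 1 − (1−0.03)·∏(1−qᵢ) over the active causes.
For the numerator, keep only underwatering=true terms: 0.011005 + 0.000910 = 0.011915
Denominator P(¬wilting | root rot): 0.25317*0.84*0.75 + 0.052406*0.84*0.25 + 0.109876*0.16*0.75 + 0.022744*0.16*0.25 = 0.184597
Posterior = 0.011915 / 0.184597 ≈ 0.065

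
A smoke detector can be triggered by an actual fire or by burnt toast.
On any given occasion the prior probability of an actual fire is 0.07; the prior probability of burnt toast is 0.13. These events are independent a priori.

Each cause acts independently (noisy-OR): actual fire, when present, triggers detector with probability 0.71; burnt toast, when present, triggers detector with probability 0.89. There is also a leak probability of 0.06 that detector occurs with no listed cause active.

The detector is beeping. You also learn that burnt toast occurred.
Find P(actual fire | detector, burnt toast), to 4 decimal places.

Under noisy-OR, P(detector | causes) = 1 − (1−0.06)·∏(1−qᵢ) over the active causes.
P(detector | burnt toast) = 0.8966×0.93 + 0.970014×0.07 = 0.833838 + 0.067901 = 0.901739
Of this, 0.067901 comes from 0.970014×0.07 (the actual fire=true cases).
P(actual fire | detector, burnt toast) = 0.067901 / 0.901739 ≈ 0.0753

P(actual fire | detector, burnt toast) ≈ 0.0753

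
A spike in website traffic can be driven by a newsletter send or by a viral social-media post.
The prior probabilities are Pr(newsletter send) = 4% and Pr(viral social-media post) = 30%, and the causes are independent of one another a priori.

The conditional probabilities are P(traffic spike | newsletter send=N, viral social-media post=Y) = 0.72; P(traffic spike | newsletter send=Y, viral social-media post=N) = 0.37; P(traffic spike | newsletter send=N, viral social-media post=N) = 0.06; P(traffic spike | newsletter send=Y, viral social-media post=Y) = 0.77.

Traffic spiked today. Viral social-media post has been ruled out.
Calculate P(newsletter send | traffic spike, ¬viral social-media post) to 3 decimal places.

P(newsletter send | traffic spike, ¬viral social-media post) ≈ 0.204

P(traffic spike | ¬viral social-media post) = 0.06*0.96 + 0.37*0.04 = 0.057600 + 0.014800 = 0.072400
The newsletter send-present share is 0.37*0.04 = 0.014800.
So P(newsletter send | traffic spike, ¬viral social-media post) = 0.014800/0.072400 ≈ 0.204.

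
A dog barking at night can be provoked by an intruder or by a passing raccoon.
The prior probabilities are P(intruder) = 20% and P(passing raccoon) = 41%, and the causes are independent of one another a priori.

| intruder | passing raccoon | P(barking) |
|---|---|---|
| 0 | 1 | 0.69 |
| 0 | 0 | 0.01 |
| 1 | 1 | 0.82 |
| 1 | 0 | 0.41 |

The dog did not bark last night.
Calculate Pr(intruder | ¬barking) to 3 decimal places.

Pr(intruder | ¬barking) ≈ 0.129

P(¬barking) = 0.99·0.8·0.59 + 0.31·0.8·0.41 + 0.59·0.2·0.59 + 0.18·0.2·0.41 = 0.467280 + 0.101680 + 0.069620 + 0.014760 = 0.653340
Of this, 0.084380 comes from 0.069620 + 0.014760 (the intruder=true cases).
P(intruder | ¬barking) = 0.084380 / 0.653340 ≈ 0.129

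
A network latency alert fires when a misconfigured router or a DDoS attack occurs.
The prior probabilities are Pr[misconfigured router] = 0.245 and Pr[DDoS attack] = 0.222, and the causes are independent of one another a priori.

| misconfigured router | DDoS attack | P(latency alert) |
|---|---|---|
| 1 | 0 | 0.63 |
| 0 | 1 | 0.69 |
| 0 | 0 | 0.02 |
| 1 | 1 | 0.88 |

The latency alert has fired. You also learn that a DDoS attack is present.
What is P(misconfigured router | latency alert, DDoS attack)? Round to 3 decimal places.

P(latency alert | DDoS attack) = 0.69·0.755 + 0.88·0.245 = 0.520950 + 0.215600 = 0.736550
Restricting to configurations with misconfigured router present: 0.88·0.245 = 0.215600.
So P(misconfigured router | latency alert, DDoS attack) = 0.215600/0.736550 ≈ 0.293.

P(misconfigured router | latency alert, DDoS attack) ≈ 0.293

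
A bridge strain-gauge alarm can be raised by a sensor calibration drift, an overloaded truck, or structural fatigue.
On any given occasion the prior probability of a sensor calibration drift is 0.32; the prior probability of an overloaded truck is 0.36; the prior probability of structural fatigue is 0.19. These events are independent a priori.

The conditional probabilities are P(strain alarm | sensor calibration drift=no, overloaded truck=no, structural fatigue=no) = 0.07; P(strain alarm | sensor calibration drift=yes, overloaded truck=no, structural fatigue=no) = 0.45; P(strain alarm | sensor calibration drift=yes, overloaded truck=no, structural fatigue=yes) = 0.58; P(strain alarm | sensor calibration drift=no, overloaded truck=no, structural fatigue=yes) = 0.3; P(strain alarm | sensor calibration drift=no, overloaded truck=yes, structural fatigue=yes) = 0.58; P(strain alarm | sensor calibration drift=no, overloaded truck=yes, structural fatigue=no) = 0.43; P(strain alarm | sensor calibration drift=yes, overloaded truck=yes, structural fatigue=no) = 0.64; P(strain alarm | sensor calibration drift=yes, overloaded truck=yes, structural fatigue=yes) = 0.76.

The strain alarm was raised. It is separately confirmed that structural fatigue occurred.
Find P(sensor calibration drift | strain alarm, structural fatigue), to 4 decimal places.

Enumerate the 4 (sensor calibration drift, overloaded truck) configurations and weight by the priors:
  P(strain alarm | structural fatigue) = 0.3·0.68·0.64 + 0.58·0.68·0.36 + 0.58·0.32·0.64 + 0.76·0.32·0.36
        = 0.130560 + 0.141984 + 0.118784 + 0.087552 = 0.478880
The terms with sensor calibration drift present sum to 0.206336, so
  P(sensor calibration drift | strain alarm, structural fatigue) = 0.206336 / 0.478880 ≈ 0.4309

P(sensor calibration drift | strain alarm, structural fatigue) ≈ 0.4309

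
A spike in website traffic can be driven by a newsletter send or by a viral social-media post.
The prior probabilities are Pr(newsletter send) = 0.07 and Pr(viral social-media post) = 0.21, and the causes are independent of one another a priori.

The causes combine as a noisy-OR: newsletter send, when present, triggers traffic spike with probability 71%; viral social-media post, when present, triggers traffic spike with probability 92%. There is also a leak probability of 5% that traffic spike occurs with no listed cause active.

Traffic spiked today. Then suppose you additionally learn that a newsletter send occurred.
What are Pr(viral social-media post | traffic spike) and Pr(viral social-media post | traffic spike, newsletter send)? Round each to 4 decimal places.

Under noisy-OR, P(traffic spike | causes) = 1 − (1−0.05)·∏(1−qᵢ) over the active causes.
Enumerate the 4 (newsletter send, viral social-media post) configurations and weight by the priors:
  P(traffic spike) = 0.05*0.93*0.79 + 0.924*0.93*0.21 + 0.7245*0.07*0.79 + 0.97796*0.07*0.21
        = 0.036735 + 0.180457 + 0.040065 + 0.014376 = 0.271633
The terms with viral social-media post present sum to 0.194833, so
  P(viral social-media post | traffic spike) = 0.194833 / 0.271633 ≈ 0.7173

With the extra evidence:
P(traffic spike | newsletter send) = 0.7245·0.79 + 0.97796·0.21 = 0.572355 + 0.205372 = 0.777727
The viral social-media post-present share is 0.97796·0.21 = 0.205372.
Hence the posterior is 0.205372/0.777727 ≈ 0.2641.

Pr(viral social-media post | traffic spike) ≈ 0.7173; Pr(viral social-media post | traffic spike, newsletter send) ≈ 0.2641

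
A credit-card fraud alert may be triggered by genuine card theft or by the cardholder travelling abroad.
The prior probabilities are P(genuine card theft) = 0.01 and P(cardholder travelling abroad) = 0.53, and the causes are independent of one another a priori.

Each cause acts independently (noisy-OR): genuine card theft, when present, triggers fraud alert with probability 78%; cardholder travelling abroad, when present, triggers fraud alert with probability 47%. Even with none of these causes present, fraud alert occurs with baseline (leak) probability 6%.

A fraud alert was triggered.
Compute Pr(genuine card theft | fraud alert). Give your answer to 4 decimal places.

Pr(genuine card theft | fraud alert) ≈ 0.0282

Under noisy-OR, P(fraud alert | causes) = 1 − (1−0.06)·∏(1−qᵢ) over the active causes.
Weight on genuine card theft=true, given the evidence: 0.003728 + 0.004719 = 0.008447
Normalizer over all consistent configurations: 0.06*0.99*0.47 + 0.5018*0.99*0.53 + 0.7932*0.01*0.47 + 0.890396*0.01*0.53 = 0.299659
Posterior = 0.008447 / 0.299659 ≈ 0.0282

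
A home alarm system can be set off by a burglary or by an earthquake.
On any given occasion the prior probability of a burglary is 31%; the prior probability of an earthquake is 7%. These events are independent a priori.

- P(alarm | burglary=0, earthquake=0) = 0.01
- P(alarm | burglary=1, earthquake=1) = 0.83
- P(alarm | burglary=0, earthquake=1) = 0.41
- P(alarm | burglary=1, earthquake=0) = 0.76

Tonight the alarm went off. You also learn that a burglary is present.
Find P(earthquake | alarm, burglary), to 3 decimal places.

P(earthquake | alarm, burglary) ≈ 0.076

Weight on earthquake=true, given the evidence: 0.83*0.07 = 0.058100
The normalizing constant is 0.76*0.93 + 0.83*0.07 = 0.764900
P(earthquake | alarm, burglary) = 0.058100/0.764900 ≈ 0.076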